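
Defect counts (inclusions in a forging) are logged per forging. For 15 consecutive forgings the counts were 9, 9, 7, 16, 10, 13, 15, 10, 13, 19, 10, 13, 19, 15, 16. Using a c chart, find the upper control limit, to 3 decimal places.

c̄ = (9 + 9 + 7 + 16 + 10 + 13 + 15 + 10 + 13 + 19 + 10 + 13 + 19 + 15 + 16) / 15 = 194 / 15 = 12.9333
UCL = c̄ + 3√c̄ = 12.9333 + 3 × √12.9333 = 12.9333 + 3 × 3.5963 = 23.7222

23.722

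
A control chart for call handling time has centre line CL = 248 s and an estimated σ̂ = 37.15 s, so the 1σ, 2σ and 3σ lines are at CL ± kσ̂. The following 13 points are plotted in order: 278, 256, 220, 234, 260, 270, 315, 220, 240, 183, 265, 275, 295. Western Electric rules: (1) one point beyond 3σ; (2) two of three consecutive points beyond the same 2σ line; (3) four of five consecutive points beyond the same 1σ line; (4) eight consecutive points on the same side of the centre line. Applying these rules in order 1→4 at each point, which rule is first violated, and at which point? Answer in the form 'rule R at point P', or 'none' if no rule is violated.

Zone of each point (C = within 1σ̂, B = 1σ̂–2σ̂, A = 2σ̂–3σ̂, * = beyond 3σ̂; sign = side of CL): 1:+C, 2:+C, 3:-C, 4:-C, 5:+C, 6:+C, 7:+B, 8:-C, 9:-C, 10:-B, 11:+C, 12:+C, 13:+B
No rule fires across all 13 points.

none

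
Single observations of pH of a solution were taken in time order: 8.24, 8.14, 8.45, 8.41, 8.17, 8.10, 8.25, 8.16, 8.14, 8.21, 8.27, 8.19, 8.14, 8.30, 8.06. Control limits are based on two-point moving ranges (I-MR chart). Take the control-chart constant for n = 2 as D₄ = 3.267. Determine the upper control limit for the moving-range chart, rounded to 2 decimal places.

Moving ranges: 0.10, 0.31, 0.04, 0.24, 0.07, 0.15, 0.09, 0.02, 0.07, 0.06, 0.08, 0.05, 0.16, 0.24; M̄R̄ = 1.6800 / 14 = 0.1200
UCL_MR = D₄·M̄R̄ = 3.267 × 0.1200 = 0.3920

0.39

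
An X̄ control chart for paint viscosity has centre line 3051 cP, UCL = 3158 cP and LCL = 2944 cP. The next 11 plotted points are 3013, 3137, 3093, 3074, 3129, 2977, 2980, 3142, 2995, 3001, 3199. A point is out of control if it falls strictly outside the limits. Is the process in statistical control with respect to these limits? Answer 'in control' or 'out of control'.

out of control

Compare each point to [2944, 3158]: sample 11 = 3199 > UCL.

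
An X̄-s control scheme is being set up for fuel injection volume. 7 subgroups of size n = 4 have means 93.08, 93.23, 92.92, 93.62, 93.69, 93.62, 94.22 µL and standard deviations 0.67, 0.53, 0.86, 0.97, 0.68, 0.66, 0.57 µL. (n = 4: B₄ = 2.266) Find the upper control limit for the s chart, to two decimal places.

1.60

s̄ = (0.67 + 0.53 + 0.86 + 0.97 + 0.68 + 0.66 + 0.57) / 7 = 0.7057
UCL_s = B₄·s̄ = 2.266 × 0.7057 = 1.5991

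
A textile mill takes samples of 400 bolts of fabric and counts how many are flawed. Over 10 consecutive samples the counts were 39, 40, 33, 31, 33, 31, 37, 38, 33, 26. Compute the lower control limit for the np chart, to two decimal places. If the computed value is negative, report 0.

p̄ = Σdᵢ / (k·n) = 341 / (10 × 400) = 0.08525
LCL = np̄ − 3·√(np̄(1−p̄)) = 34.1000 − 3 × 5.5851 = 17.3448

17.34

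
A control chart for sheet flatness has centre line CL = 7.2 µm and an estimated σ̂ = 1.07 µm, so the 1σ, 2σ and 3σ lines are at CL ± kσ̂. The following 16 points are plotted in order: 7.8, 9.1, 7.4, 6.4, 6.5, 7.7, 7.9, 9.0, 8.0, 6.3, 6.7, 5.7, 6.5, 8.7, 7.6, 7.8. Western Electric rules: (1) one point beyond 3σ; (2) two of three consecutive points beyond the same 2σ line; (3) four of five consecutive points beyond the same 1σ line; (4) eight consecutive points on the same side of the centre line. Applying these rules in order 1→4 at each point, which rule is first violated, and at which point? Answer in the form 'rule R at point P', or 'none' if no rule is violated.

none

Zone of each point (C = within 1σ̂, B = 1σ̂–2σ̂, A = 2σ̂–3σ̂, * = beyond 3σ̂; sign = side of CL): 1:+C, 2:+B, 3:+C, 4:-C, 5:-C, 6:+C, 7:+C, 8:+B, 9:+C, 10:-C, 11:-C, 12:-B, 13:-C, 14:+B, 15:+C, 16:+C
No rule fires across all 16 points.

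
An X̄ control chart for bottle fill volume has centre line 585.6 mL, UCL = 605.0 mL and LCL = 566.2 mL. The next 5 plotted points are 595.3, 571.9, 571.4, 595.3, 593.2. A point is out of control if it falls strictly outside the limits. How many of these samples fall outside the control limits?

All 5 points lie within [566.2, 605.0].

0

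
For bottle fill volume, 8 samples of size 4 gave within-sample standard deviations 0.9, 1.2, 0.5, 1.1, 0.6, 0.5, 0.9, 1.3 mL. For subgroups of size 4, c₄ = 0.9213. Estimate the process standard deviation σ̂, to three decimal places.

0.950

s̄ = (0.9 + 1.2 + 0.5 + 1.1 + 0.6 + 0.5 + 0.9 + 1.3) / 8 = 0.8750
σ̂ = s̄ / c₄ = 0.8750 / 0.9213 = 0.9497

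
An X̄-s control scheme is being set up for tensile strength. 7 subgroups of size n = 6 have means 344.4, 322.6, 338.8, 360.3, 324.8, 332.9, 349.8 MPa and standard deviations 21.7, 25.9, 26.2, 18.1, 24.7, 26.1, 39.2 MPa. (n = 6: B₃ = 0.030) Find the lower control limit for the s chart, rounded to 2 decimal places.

0.78

s̄ = (21.7 + 25.9 + 26.2 + 18.1 + 24.7 + 26.1 + 39.2) / 7 = 25.9857
LCL_s = B₃·s̄ = 0.030 × 25.9857 = 0.7796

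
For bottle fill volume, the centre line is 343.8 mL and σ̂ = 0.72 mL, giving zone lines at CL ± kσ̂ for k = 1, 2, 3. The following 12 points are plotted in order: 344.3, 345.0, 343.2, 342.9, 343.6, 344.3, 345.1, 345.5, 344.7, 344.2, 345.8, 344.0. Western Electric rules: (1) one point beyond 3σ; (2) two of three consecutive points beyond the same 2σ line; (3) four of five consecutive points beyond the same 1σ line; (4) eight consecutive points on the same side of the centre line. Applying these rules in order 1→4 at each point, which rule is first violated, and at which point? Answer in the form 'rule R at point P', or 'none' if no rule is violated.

rule 3 at point 11

Zone of each point (C = within 1σ̂, B = 1σ̂–2σ̂, A = 2σ̂–3σ̂, * = beyond 3σ̂; sign = side of CL): 1:+C, 2:+B, 3:-C, 4:-B, 5:-C, 6:+C, 7:+B, 8:+A, 9:+B, 10:+C, 11:+A, 12:+C
Rule 3 (four of five consecutive points beyond the same 1σ limit) is satisfied at point 11.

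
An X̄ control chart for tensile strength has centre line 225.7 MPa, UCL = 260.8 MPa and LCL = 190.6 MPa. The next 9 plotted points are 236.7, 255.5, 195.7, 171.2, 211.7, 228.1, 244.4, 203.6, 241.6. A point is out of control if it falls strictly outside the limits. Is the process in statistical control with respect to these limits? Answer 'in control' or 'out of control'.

out of control

Compare each point to [190.6, 260.8]: sample 4 = 171.2 < LCL.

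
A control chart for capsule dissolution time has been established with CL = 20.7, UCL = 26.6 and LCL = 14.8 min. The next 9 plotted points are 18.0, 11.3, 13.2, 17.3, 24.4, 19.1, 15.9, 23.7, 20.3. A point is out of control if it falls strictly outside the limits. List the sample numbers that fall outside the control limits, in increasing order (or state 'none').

Compare each point to [14.8, 26.6]: sample 2 = 11.3 < LCL; sample 3 = 13.2 < LCL.

2, 3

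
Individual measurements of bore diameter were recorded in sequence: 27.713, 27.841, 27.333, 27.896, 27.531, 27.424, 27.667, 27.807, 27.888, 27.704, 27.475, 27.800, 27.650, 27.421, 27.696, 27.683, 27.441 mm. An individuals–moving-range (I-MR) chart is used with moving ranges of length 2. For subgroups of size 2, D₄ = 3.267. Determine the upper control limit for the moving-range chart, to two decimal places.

Moving ranges: 0.128, 0.508, 0.563, 0.365, 0.107, 0.243, 0.140, 0.081, 0.184, 0.229, 0.325, 0.150, 0.229, 0.275, 0.013, 0.242; M̄R̄ = 3.7820 / 16 = 0.2364
UCL_MR = D₄·M̄R̄ = 3.267 × 0.2364 = 0.7722

0.77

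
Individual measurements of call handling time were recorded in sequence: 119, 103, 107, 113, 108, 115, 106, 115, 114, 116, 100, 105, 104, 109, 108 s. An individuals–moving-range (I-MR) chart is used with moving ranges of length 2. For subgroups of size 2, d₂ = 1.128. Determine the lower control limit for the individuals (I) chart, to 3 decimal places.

X̄ = (119 + 103 + 107 + 113 + 108 + 115 + 106 + 115 + 114 + 116 + 100 + 105 + 104 + 109 + 108) / 15 = 109.4667
Moving ranges: 16, 4, 6, 5, 7, 9, 9, 1, 2, 16, 5, 1, 5, 1; M̄R̄ = 87.0000 / 14 = 6.2143
LCL = X̄ − 3·M̄R̄/d₂ = 109.4667 − 3 × 6.2143 / 1.128 = 92.9393

92.939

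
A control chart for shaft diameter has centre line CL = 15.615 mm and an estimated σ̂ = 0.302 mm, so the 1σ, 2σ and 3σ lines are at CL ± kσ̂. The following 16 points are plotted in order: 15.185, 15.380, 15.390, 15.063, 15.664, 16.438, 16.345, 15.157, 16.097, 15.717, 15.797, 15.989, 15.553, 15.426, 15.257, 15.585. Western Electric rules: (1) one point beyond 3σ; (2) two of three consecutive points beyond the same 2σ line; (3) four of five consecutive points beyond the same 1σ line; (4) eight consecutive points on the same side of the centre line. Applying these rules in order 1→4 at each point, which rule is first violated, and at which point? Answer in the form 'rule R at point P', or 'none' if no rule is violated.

Zone of each point (C = within 1σ̂, B = 1σ̂–2σ̂, A = 2σ̂–3σ̂, * = beyond 3σ̂; sign = side of CL): 1:-B, 2:-C, 3:-C, 4:-B, 5:+C, 6:+A, 7:+A, 8:-B, 9:+B, 10:+C, 11:+C, 12:+B, 13:-C, 14:-C, 15:-B, 16:-C
Rule 2 (two of three consecutive points beyond the same 2σ limit) is satisfied at point 7.

rule 2 at point 7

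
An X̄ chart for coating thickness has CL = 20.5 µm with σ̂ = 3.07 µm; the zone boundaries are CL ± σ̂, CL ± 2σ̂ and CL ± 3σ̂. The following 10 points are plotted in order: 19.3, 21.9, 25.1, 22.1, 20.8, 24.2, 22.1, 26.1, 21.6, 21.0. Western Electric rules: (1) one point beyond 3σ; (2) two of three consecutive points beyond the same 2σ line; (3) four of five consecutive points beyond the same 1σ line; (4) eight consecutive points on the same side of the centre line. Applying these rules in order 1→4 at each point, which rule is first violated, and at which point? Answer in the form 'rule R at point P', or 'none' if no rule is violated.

rule 4 at point 9

Zone of each point (C = within 1σ̂, B = 1σ̂–2σ̂, A = 2σ̂–3σ̂, * = beyond 3σ̂; sign = side of CL): 1:-C, 2:+C, 3:+B, 4:+C, 5:+C, 6:+B, 7:+C, 8:+B, 9:+C, 10:+C
Rule 4 (eight consecutive points on the same side of the centre line) is satisfied at point 9.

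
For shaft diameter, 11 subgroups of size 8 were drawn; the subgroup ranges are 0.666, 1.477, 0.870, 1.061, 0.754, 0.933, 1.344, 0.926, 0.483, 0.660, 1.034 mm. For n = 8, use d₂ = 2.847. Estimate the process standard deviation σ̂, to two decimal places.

R̄ = (0.666 + 1.477 + 0.870 + 1.061 + 0.754 + 0.933 + 1.344 + 0.926 + 0.483 + 0.660 + 1.034) / 11 = 0.9280
σ̂ = R̄ / d₂ = 0.9280 / 2.847 = 0.3260

0.33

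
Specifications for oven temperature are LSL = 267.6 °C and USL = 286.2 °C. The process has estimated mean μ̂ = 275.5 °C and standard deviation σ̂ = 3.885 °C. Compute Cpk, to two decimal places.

Cpu = (USL − μ̂) / (3σ̂) = (286.2 − 275.5) / (3 × 3.885) = 0.9181; Cpl = (μ̂ − LSL) / (3σ̂) = (275.5 − 267.6) / (3 × 3.885) = 0.6778; Cpk = min(Cpu, Cpl) = 0.6778

0.68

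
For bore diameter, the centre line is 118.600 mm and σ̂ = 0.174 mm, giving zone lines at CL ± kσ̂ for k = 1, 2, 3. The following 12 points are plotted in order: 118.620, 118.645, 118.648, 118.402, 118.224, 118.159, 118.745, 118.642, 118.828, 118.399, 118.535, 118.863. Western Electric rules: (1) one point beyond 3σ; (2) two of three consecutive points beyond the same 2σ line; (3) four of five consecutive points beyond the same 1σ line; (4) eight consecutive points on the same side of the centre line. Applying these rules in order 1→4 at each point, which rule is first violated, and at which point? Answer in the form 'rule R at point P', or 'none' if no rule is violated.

rule 2 at point 6

Zone of each point (C = within 1σ̂, B = 1σ̂–2σ̂, A = 2σ̂–3σ̂, * = beyond 3σ̂; sign = side of CL): 1:+C, 2:+C, 3:+C, 4:-B, 5:-A, 6:-A, 7:+C, 8:+C, 9:+B, 10:-B, 11:-C, 12:+B
Rule 2 (two of three consecutive points beyond the same 2σ limit) is satisfied at point 6.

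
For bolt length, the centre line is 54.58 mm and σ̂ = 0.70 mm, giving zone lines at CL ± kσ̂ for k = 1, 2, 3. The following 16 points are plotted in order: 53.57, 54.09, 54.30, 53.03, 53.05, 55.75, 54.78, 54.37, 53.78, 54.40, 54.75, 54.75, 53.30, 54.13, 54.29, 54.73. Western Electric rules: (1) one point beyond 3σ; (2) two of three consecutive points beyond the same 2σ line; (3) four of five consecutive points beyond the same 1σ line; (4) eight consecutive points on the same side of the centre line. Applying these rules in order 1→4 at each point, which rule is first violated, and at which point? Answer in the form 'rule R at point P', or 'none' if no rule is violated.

rule 2 at point 5

Zone of each point (C = within 1σ̂, B = 1σ̂–2σ̂, A = 2σ̂–3σ̂, * = beyond 3σ̂; sign = side of CL): 1:-B, 2:-C, 3:-C, 4:-A, 5:-A, 6:+B, 7:+C, 8:-C, 9:-B, 10:-C, 11:+C, 12:+C, 13:-B, 14:-C, 15:-C, 16:+C
Rule 2 (two of three consecutive points beyond the same 2σ limit) is satisfied at point 5.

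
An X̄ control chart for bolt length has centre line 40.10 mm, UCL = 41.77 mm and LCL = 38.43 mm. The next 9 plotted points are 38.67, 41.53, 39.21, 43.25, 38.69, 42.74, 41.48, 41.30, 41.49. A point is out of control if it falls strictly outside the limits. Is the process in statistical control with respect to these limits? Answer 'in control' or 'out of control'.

out of control

Compare each point to [38.43, 41.77]: sample 4 = 43.25 > UCL; sample 6 = 42.74 > UCL.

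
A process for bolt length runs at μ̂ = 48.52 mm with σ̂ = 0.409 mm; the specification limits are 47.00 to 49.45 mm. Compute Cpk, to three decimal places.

Cpu = (USL − μ̂) / (3σ̂) = (49.45 − 48.52) / (3 × 0.409) = 0.7579; Cpl = (μ̂ − LSL) / (3σ̂) = (48.52 − 47.00) / (3 × 0.409) = 1.2388; Cpk = min(Cpu, Cpl) = 0.7579

0.758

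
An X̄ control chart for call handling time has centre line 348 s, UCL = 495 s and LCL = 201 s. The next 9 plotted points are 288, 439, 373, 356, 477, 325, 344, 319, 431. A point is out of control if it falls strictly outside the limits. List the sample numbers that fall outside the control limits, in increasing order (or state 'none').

All 9 points lie within [201, 495].

none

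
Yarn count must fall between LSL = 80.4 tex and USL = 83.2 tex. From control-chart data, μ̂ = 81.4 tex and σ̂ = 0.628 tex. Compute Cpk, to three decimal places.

0.531

Cpu = (USL − μ̂) / (3σ̂) = (83.2 − 81.4) / (3 × 0.628) = 0.9554; Cpl = (μ̂ − LSL) / (3σ̂) = (81.4 − 80.4) / (3 × 0.628) = 0.5308; Cpk = min(Cpu, Cpl) = 0.5308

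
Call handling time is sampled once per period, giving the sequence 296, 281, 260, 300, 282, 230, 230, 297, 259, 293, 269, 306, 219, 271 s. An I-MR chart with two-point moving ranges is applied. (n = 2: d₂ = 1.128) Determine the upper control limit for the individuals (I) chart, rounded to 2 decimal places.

X̄ = (296 + 281 + 260 + 300 + 282 + 230 + 230 + 297 + 259 + 293 + 269 + 306 + 219 + 271) / 14 = 270.9286
Moving ranges: 15, 21, 40, 18, 52, 0, 67, 38, 34, 24, 37, 87, 52; M̄R̄ = 485.0000 / 13 = 37.3077
UCL = X̄ + 3·M̄R̄/d₂ = 270.9286 + 3 × 37.3077 / 1.128 = 370.1512

370.15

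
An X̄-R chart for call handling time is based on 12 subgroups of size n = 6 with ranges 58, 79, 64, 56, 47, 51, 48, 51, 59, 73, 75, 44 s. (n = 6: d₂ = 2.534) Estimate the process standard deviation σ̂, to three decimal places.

23.185

R̄ = (58 + 79 + 64 + 56 + 47 + 51 + 48 + 51 + 59 + 73 + 75 + 44) / 12 = 58.7500
σ̂ = R̄ / d₂ = 58.7500 / 2.534 = 23.1847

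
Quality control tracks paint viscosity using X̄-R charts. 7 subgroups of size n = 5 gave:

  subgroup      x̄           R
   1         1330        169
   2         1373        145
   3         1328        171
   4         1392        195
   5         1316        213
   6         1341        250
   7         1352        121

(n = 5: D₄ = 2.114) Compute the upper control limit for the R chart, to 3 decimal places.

R̄ = (169 + 145 + 171 + 195 + 213 + 250 + 121) / 7 = 1264.0000 / 7 = 180.5714
UCL_R = D₄·R̄ = 2.114 × 180.5714 = 381.7280

381.728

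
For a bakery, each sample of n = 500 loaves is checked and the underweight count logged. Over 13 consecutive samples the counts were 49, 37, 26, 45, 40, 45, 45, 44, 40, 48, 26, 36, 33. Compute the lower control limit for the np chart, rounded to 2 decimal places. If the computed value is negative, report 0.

21.44

p̄ = Σdᵢ / (k·n) = 514 / (13 × 500) = 0.07908
LCL = np̄ − 3·√(np̄(1−p̄)) = 39.5385 − 3 × 6.0342 = 21.4358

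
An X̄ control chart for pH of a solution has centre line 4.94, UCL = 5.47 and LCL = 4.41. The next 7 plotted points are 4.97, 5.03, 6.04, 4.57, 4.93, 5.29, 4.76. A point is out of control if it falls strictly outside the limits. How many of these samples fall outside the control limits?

1

Compare each point to [4.41, 5.47]: sample 3 = 6.04 > UCL.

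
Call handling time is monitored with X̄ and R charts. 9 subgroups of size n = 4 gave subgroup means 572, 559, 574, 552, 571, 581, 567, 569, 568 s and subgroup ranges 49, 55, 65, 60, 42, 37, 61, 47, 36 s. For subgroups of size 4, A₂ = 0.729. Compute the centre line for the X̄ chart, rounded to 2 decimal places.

X̄̄ = (572 + 559 + 574 + 552 + 571 + 581 + 567 + 569 + 568) / 9 = 5113.0000 / 9 = 568.1111
CL = X̄̄ = 568.1111

568.11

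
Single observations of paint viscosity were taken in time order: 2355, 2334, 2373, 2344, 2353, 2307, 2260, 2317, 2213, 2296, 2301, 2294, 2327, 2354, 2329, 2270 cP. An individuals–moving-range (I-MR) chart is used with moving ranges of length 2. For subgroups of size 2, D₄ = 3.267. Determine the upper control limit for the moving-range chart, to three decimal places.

Moving ranges: 21, 39, 29, 9, 46, 47, 57, 104, 83, 5, 7, 33, 27, 25, 59; M̄R̄ = 591.0000 / 15 = 39.4000
UCL_MR = D₄·M̄R̄ = 3.267 × 39.4000 = 128.7198

128.720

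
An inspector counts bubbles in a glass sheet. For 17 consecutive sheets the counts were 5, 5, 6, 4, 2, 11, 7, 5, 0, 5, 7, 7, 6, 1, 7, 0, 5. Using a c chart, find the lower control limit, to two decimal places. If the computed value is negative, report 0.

0.00

c̄ = (5 + 5 + 6 + 4 + 2 + 11 + 7 + 5 + 0 + 5 + 7 + 7 + 6 + 1 + 7 + 0 + 5) / 17 = 83 / 17 = 4.8824
LCL = c̄ − 3√c̄ = 4.8824 − 3 × 2.2096 = -1.7465 → 0 (cannot be negative)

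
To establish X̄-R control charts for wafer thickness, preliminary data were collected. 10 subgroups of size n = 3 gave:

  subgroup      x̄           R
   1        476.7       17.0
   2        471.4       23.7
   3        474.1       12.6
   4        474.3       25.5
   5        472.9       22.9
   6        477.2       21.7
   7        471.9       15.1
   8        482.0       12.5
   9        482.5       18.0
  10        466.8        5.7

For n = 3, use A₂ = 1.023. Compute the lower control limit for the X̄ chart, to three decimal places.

457.108

X̄̄ = (476.7 + 471.4 + 474.1 + 474.3 + 472.9 + 477.2 + 471.9 + 482.0 + 482.5 + 466.8) / 10 = 4749.8000 / 10 = 474.9800
R̄ = (17.0 + 23.7 + 12.6 + 25.5 + 22.9 + 21.7 + 15.1 + 12.5 + 18.0 + 5.7) / 10 = 174.7000 / 10 = 17.4700
LCL = X̄̄ − A₂·R̄ = 474.9800 − 1.023 × 17.4700 = 457.1082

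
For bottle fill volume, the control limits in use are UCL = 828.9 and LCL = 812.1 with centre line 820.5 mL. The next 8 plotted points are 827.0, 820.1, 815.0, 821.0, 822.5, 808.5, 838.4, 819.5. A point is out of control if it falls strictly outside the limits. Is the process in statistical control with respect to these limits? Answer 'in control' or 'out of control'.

Compare each point to [812.1, 828.9]: sample 6 = 808.5 < LCL; sample 7 = 838.4 > UCL.

out of control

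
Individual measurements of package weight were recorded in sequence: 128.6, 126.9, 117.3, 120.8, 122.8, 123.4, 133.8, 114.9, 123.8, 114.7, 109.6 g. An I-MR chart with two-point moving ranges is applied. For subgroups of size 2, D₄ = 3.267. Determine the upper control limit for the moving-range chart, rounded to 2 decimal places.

22.80

Moving ranges: 1.7, 9.6, 3.5, 2.0, 0.6, 10.4, 18.9, 8.9, 9.1, 5.1; M̄R̄ = 69.8000 / 10 = 6.9800
UCL_MR = D₄·M̄R̄ = 3.267 × 6.9800 = 22.8037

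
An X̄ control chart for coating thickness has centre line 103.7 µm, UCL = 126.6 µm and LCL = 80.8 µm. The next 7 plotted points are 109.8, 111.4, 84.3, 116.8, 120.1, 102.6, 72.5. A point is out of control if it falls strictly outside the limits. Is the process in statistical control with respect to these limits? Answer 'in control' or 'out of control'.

Compare each point to [80.8, 126.6]: sample 7 = 72.5 < LCL.

out of control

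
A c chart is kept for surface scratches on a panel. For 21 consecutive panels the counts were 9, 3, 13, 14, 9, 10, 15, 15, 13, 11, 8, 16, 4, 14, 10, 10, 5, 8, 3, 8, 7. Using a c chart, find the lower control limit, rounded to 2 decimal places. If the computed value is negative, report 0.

0.39

c̄ = (9 + 3 + 13 + 14 + 9 + 10 + 15 + 15 + 13 + 11 + 8 + 16 + 4 + 14 + 10 + 10 + 5 + 8 + 3 + 8 + 7) / 21 = 205 / 21 = 9.7619
LCL = c̄ − 3√c̄ = 9.7619 − 3 × 3.1244 = 0.3887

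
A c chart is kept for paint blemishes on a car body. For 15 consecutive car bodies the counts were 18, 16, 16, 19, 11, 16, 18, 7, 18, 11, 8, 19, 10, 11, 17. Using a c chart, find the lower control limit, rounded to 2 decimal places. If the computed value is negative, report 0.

c̄ = (18 + 16 + 16 + 19 + 11 + 16 + 18 + 7 + 18 + 11 + 8 + 19 + 10 + 11 + 17) / 15 = 215 / 15 = 14.3333
LCL = c̄ − 3√c̄ = 14.3333 − 3 × 3.7859 = 2.9755

2.98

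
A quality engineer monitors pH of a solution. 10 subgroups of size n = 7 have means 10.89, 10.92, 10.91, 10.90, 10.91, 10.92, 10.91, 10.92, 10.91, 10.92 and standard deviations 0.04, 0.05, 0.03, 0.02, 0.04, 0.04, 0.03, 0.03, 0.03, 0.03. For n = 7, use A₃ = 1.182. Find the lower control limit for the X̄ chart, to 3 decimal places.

10.871

X̄̄ = (10.89 + 10.92 + 10.91 + 10.90 + 10.91 + 10.92 + 10.91 + 10.92 + 10.91 + 10.92) / 10 = 10.9110
s̄ = (0.04 + 0.05 + 0.03 + 0.02 + 0.04 + 0.04 + 0.03 + 0.03 + 0.03 + 0.03) / 10 = 0.0340
LCL = X̄̄ − A₃·s̄ = 10.9110 − 1.182 × 0.0340 = 10.8708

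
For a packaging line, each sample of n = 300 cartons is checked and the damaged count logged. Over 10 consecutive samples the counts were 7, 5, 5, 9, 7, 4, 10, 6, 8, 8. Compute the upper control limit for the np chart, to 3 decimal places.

p̄ = Σdᵢ / (k·n) = 69 / (10 × 300) = 0.02300
UCL = np̄ + 3·√(np̄(1−p̄)) = 6.9000 + 3 × √(6.9000×0.97700) = 6.9000 + 3 × 2.5964 = 14.6892

14.689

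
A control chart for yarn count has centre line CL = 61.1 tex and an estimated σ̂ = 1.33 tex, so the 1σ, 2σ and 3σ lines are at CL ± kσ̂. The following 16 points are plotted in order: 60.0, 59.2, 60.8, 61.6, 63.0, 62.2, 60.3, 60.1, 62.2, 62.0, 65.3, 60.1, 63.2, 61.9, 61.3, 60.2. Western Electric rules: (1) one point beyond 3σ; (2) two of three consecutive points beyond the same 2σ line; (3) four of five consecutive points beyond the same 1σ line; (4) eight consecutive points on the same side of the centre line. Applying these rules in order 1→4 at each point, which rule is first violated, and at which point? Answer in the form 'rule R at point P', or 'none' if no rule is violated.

rule 1 at point 11

Zone of each point (C = within 1σ̂, B = 1σ̂–2σ̂, A = 2σ̂–3σ̂, * = beyond 3σ̂; sign = side of CL): 1:-C, 2:-B, 3:-C, 4:+C, 5:+B, 6:+C, 7:-C, 8:-C, 9:+C, 10:+C, 11:+*, 12:-C, 13:+B, 14:+C, 15:+C, 16:-C
Rule 1 (one point beyond the 3σ limits) is satisfied at point 11.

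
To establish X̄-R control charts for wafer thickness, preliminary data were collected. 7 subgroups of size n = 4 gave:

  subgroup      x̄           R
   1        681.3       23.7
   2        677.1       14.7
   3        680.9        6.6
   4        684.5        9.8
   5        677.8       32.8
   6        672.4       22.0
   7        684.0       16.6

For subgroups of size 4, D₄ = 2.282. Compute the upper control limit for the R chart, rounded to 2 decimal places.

R̄ = (23.7 + 14.7 + 6.6 + 9.8 + 32.8 + 22.0 + 16.6) / 7 = 126.2000 / 7 = 18.0286
UCL_R = D₄·R̄ = 2.282 × 18.0286 = 41.1412

41.14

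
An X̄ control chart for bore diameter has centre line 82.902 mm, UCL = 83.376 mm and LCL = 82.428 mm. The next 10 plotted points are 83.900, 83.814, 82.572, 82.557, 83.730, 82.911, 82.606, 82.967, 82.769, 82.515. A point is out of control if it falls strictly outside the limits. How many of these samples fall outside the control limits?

Compare each point to [82.428, 83.376]: sample 1 = 83.900 > UCL; sample 2 = 83.814 > UCL; sample 5 = 83.730 > UCL.

3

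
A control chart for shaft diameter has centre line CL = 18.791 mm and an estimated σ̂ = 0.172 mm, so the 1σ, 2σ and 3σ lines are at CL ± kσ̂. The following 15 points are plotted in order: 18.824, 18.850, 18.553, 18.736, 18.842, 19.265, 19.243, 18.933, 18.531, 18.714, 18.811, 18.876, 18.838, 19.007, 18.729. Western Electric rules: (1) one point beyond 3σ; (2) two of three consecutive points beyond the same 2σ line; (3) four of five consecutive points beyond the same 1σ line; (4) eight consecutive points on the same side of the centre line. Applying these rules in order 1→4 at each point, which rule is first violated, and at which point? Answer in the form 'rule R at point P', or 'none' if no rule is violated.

rule 2 at point 7

Zone of each point (C = within 1σ̂, B = 1σ̂–2σ̂, A = 2σ̂–3σ̂, * = beyond 3σ̂; sign = side of CL): 1:+C, 2:+C, 3:-B, 4:-C, 5:+C, 6:+A, 7:+A, 8:+C, 9:-B, 10:-C, 11:+C, 12:+C, 13:+C, 14:+B, 15:-C
Rule 2 (two of three consecutive points beyond the same 2σ limit) is satisfied at point 7.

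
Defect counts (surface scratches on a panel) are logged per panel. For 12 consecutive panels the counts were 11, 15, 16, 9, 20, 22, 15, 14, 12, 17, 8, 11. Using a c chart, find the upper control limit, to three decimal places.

c̄ = (11 + 15 + 16 + 9 + 20 + 22 + 15 + 14 + 12 + 17 + 8 + 11) / 12 = 170 / 12 = 14.1667
UCL = c̄ + 3√c̄ = 14.1667 + 3 × √14.1667 = 14.1667 + 3 × 3.7639 = 25.4583

25.458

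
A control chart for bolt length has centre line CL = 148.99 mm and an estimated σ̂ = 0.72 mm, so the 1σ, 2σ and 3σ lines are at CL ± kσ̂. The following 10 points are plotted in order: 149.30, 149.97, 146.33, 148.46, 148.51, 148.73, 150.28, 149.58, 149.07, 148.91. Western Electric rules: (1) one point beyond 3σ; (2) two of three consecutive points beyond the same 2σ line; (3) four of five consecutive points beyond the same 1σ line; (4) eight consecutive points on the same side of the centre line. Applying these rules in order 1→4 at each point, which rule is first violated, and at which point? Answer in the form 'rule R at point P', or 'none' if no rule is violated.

Zone of each point (C = within 1σ̂, B = 1σ̂–2σ̂, A = 2σ̂–3σ̂, * = beyond 3σ̂; sign = side of CL): 1:+C, 2:+B, 3:-*, 4:-C, 5:-C, 6:-C, 7:+B, 8:+C, 9:+C, 10:-C
Rule 1 (one point beyond the 3σ limits) is satisfied at point 3.

rule 1 at point 3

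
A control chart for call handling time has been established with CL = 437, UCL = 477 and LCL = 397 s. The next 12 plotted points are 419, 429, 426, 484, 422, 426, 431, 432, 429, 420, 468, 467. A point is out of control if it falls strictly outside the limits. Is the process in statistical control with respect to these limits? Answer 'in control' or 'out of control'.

Compare each point to [397, 477]: sample 4 = 484 > UCL.

out of control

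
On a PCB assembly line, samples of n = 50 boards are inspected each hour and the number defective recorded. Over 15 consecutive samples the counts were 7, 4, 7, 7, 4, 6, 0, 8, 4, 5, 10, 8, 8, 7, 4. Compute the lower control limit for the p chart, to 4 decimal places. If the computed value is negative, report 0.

0.0000

p̄ = Σdᵢ / (k·n) = 89 / (15 × 50) = 0.11867
LCL = p̄ − 3·√(p̄(1−p̄)/n) = 0.11867 − 3 × 0.04574 = -0.01854 → 0 (negative, so LCL = 0)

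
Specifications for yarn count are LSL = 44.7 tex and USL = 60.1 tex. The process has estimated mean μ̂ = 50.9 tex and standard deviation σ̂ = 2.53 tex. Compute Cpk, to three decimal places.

0.817

Cpu = (USL − μ̂) / (3σ̂) = (60.1 − 50.9) / (3 × 2.53) = 1.2121; Cpl = (μ̂ − LSL) / (3σ̂) = (50.9 − 44.7) / (3 × 2.53) = 0.8169; Cpk = min(Cpu, Cpl) = 0.8169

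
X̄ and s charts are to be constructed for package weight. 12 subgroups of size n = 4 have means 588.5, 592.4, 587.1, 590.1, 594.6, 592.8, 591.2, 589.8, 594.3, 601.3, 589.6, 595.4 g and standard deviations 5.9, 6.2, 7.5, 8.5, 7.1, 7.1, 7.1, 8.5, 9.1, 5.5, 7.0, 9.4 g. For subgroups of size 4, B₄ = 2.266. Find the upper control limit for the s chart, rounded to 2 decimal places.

s̄ = (5.9 + 6.2 + 7.5 + 8.5 + 7.1 + 7.1 + 7.1 + 8.5 + 9.1 + 5.5 + 7.0 + 9.4) / 12 = 7.4083
UCL_s = B₄·s̄ = 2.266 × 7.4083 = 16.7873

16.79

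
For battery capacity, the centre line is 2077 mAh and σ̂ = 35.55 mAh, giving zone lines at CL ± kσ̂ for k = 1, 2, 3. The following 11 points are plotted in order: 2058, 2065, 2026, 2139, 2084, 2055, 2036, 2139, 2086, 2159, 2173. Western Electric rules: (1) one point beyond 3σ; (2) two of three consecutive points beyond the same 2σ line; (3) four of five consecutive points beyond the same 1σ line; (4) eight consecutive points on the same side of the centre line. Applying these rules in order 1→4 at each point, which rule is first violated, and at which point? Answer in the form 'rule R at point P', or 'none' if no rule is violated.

rule 2 at point 11

Zone of each point (C = within 1σ̂, B = 1σ̂–2σ̂, A = 2σ̂–3σ̂, * = beyond 3σ̂; sign = side of CL): 1:-C, 2:-C, 3:-B, 4:+B, 5:+C, 6:-C, 7:-B, 8:+B, 9:+C, 10:+A, 11:+A
Rule 2 (two of three consecutive points beyond the same 2σ limit) is satisfied at point 11.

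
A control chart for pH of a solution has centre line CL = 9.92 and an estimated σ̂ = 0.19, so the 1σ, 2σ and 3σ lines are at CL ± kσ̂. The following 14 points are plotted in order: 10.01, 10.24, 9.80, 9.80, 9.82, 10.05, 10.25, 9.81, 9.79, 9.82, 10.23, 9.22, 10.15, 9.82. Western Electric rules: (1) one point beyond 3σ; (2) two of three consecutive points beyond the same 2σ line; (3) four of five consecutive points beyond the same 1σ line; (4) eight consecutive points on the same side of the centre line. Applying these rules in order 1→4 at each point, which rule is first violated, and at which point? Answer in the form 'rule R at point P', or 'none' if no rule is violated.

Zone of each point (C = within 1σ̂, B = 1σ̂–2σ̂, A = 2σ̂–3σ̂, * = beyond 3σ̂; sign = side of CL): 1:+C, 2:+B, 3:-C, 4:-C, 5:-C, 6:+C, 7:+B, 8:-C, 9:-C, 10:-C, 11:+B, 12:-*, 13:+B, 14:-C
Rule 1 (one point beyond the 3σ limits) is satisfied at point 12.

rule 1 at point 12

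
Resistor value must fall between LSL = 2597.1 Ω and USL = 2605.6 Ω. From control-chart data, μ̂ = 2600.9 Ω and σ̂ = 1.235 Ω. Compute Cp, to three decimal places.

1.147

Cp = (USL − LSL) / (6σ̂) = (2605.6 − 2597.1) / (6 × 1.235) = 8.5000 / 7.4100 = 1.1471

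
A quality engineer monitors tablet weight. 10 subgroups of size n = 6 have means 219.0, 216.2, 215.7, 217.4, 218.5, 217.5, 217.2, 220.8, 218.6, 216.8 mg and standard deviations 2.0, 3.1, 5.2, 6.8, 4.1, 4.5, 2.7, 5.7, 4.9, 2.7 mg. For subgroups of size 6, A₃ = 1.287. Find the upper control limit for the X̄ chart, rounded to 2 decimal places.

X̄̄ = (219.0 + 216.2 + 215.7 + 217.4 + 218.5 + 217.5 + 217.2 + 220.8 + 218.6 + 216.8) / 10 = 217.7700
s̄ = (2.0 + 3.1 + 5.2 + 6.8 + 4.1 + 4.5 + 2.7 + 5.7 + 4.9 + 2.7) / 10 = 4.1700
UCL = X̄̄ + A₃·s̄ = 217.7700 + 1.287 × 4.1700 = 223.1368

223.14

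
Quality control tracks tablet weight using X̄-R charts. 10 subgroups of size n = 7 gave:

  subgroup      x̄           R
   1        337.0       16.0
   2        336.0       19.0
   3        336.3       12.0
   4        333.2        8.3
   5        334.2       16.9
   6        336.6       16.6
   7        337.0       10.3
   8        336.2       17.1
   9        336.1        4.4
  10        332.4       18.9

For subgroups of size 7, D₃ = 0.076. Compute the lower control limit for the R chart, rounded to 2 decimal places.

R̄ = (16.0 + 19.0 + 12.0 + 8.3 + 16.9 + 16.6 + 10.3 + 17.1 + 4.4 + 18.9) / 10 = 139.5000 / 10 = 13.9500
LCL_R = D₃·R̄ = 0.076 × 13.9500 = 1.0602

1.06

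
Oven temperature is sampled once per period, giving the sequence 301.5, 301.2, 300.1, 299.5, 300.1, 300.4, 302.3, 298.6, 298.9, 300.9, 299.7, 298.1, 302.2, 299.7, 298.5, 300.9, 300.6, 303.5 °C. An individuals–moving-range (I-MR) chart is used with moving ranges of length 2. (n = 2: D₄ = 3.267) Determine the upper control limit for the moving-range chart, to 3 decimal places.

5.189

Moving ranges: 0.3, 1.1, 0.6, 0.6, 0.3, 1.9, 3.7, 0.3, 2.0, 1.2, 1.6, 4.1, 2.5, 1.2, 2.4, 0.3, 2.9; M̄R̄ = 27.0000 / 17 = 1.5882
UCL_MR = D₄·M̄R̄ = 3.267 × 1.5882 = 5.1888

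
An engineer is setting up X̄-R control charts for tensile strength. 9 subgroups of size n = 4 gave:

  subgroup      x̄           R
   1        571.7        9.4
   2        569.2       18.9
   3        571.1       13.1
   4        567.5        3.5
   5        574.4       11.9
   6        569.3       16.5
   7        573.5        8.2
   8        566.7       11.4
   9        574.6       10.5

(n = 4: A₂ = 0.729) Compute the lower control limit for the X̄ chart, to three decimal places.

X̄̄ = (571.7 + 569.2 + 571.1 + 567.5 + 574.4 + 569.3 + 573.5 + 566.7 + 574.6) / 9 = 5138.0000 / 9 = 570.8889
R̄ = (9.4 + 18.9 + 13.1 + 3.5 + 11.9 + 16.5 + 8.2 + 11.4 + 10.5) / 9 = 103.4000 / 9 = 11.4889
LCL = X̄̄ − A₂·R̄ = 570.8889 − 0.729 × 11.4889 = 562.5135

562.513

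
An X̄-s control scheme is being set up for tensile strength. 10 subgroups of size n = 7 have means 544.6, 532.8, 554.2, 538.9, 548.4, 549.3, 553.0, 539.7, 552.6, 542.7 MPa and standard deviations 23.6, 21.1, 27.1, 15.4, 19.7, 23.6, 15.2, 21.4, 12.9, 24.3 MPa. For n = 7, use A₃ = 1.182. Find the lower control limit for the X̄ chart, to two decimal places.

X̄̄ = (544.6 + 532.8 + 554.2 + 538.9 + 548.4 + 549.3 + 553.0 + 539.7 + 552.6 + 542.7) / 10 = 545.6200
s̄ = (23.6 + 21.1 + 27.1 + 15.4 + 19.7 + 23.6 + 15.2 + 21.4 + 12.9 + 24.3) / 10 = 20.4300
LCL = X̄̄ − A₃·s̄ = 545.6200 − 1.182 × 20.4300 = 521.4717

521.47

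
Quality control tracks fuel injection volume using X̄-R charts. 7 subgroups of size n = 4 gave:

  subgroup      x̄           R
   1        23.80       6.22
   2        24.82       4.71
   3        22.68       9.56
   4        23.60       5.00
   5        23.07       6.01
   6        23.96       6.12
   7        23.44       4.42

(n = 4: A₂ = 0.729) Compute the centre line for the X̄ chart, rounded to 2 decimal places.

X̄̄ = (23.80 + 24.82 + 22.68 + 23.60 + 23.07 + 23.96 + 23.44) / 7 = 165.3700 / 7 = 23.6243
CL = X̄̄ = 23.6243

23.62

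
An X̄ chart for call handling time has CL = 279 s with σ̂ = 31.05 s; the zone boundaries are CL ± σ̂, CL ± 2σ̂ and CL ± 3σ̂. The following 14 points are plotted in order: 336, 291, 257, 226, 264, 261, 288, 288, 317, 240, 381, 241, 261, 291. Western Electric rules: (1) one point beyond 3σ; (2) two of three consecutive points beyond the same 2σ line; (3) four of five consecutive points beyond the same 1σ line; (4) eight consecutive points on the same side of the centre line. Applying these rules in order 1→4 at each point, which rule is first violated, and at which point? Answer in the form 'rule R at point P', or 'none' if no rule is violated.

rule 1 at point 11

Zone of each point (C = within 1σ̂, B = 1σ̂–2σ̂, A = 2σ̂–3σ̂, * = beyond 3σ̂; sign = side of CL): 1:+B, 2:+C, 3:-C, 4:-B, 5:-C, 6:-C, 7:+C, 8:+C, 9:+B, 10:-B, 11:+*, 12:-B, 13:-C, 14:+C
Rule 1 (one point beyond the 3σ limits) is satisfied at point 11.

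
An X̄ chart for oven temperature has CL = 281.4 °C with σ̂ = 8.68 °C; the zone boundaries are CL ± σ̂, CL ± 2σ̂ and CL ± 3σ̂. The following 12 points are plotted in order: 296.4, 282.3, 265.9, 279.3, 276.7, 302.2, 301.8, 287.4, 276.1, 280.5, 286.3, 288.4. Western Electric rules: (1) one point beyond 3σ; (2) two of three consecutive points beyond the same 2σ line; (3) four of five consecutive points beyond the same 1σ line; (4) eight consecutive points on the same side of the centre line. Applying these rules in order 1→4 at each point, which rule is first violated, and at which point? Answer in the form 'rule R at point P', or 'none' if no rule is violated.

Zone of each point (C = within 1σ̂, B = 1σ̂–2σ̂, A = 2σ̂–3σ̂, * = beyond 3σ̂; sign = side of CL): 1:+B, 2:+C, 3:-B, 4:-C, 5:-C, 6:+A, 7:+A, 8:+C, 9:-C, 10:-C, 11:+C, 12:+C
Rule 2 (two of three consecutive points beyond the same 2σ limit) is satisfied at point 7.

rule 2 at point 7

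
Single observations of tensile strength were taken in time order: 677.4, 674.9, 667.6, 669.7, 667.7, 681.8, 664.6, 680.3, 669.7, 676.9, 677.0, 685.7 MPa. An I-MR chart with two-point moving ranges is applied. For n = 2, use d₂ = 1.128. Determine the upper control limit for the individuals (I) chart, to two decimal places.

X̄ = (677.4 + 674.9 + 667.6 + 669.7 + 667.7 + 681.8 + 664.6 + 680.3 + 669.7 + 676.9 + 677.0 + 685.7) / 12 = 674.4417
Moving ranges: 2.5, 7.3, 2.1, 2.0, 14.1, 17.2, 15.7, 10.6, 7.2, 0.1, 8.7; M̄R̄ = 87.5000 / 11 = 7.9545
UCL = X̄ + 3·M̄R̄/d₂ = 674.4417 + 3 × 7.9545 / 1.128 = 695.5974

695.60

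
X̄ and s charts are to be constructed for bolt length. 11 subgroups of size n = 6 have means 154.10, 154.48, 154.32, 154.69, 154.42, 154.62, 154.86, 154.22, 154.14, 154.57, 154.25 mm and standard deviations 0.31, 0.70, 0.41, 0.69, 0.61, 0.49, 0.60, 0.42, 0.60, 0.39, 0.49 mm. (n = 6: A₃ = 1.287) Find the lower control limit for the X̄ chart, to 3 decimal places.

153.756

X̄̄ = (154.10 + 154.48 + 154.32 + 154.69 + 154.42 + 154.62 + 154.86 + 154.22 + 154.14 + 154.57 + 154.25) / 11 = 154.4245
s̄ = (0.31 + 0.70 + 0.41 + 0.69 + 0.61 + 0.49 + 0.60 + 0.42 + 0.60 + 0.39 + 0.49) / 11 = 0.5191
LCL = X̄̄ − A₃·s̄ = 154.4245 − 1.287 × 0.5191 = 153.7565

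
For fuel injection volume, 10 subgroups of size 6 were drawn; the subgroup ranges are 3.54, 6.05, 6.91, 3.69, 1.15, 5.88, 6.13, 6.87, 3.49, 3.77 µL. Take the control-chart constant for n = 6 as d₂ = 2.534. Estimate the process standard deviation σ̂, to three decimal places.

1.874

R̄ = (3.54 + 6.05 + 6.91 + 3.69 + 1.15 + 5.88 + 6.13 + 6.87 + 3.49 + 3.77) / 10 = 4.7480
σ̂ = R̄ / d₂ = 4.7480 / 2.534 = 1.8737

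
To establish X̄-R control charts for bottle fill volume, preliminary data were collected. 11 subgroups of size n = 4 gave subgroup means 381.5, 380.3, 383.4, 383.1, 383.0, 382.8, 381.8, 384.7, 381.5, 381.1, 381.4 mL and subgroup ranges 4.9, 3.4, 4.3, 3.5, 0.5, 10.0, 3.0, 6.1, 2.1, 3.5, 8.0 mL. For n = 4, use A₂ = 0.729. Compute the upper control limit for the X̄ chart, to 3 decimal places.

385.504

X̄̄ = (381.5 + 380.3 + 383.4 + 383.1 + 383.0 + 382.8 + 381.8 + 384.7 + 381.5 + 381.1 + 381.4) / 11 = 4204.6000 / 11 = 382.2364
R̄ = (4.9 + 3.4 + 4.3 + 3.5 + 0.5 + 10.0 + 3.0 + 6.1 + 2.1 + 3.5 + 8.0) / 11 = 49.3000 / 11 = 4.4818
UCL = X̄̄ + A₂·R̄ = 382.2364 + 0.729 × 4.4818 = 385.5036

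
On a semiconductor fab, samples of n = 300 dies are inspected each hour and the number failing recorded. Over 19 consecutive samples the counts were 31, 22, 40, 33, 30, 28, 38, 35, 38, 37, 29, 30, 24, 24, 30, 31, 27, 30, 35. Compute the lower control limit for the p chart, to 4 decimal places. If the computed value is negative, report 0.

p̄ = Σdᵢ / (k·n) = 592 / (19 × 300) = 0.10386
LCL = p̄ − 3·√(p̄(1−p̄)/n) = 0.10386 − 3 × 0.01761 = 0.05102

0.0510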